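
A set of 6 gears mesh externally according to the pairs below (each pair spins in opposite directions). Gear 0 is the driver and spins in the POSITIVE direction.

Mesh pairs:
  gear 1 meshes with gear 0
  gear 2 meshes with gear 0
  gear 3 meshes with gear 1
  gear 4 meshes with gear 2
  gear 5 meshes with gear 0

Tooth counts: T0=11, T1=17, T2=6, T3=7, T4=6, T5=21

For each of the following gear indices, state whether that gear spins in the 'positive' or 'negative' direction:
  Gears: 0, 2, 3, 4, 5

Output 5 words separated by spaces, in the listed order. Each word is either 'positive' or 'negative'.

Answer: positive negative positive positive negative

Derivation:
Gear 0 (driver): positive (depth 0)
  gear 1: meshes with gear 0 -> depth 1 -> negative (opposite of gear 0)
  gear 2: meshes with gear 0 -> depth 1 -> negative (opposite of gear 0)
  gear 3: meshes with gear 1 -> depth 2 -> positive (opposite of gear 1)
  gear 4: meshes with gear 2 -> depth 2 -> positive (opposite of gear 2)
  gear 5: meshes with gear 0 -> depth 1 -> negative (opposite of gear 0)
Queried indices 0, 2, 3, 4, 5 -> positive, negative, positive, positive, negative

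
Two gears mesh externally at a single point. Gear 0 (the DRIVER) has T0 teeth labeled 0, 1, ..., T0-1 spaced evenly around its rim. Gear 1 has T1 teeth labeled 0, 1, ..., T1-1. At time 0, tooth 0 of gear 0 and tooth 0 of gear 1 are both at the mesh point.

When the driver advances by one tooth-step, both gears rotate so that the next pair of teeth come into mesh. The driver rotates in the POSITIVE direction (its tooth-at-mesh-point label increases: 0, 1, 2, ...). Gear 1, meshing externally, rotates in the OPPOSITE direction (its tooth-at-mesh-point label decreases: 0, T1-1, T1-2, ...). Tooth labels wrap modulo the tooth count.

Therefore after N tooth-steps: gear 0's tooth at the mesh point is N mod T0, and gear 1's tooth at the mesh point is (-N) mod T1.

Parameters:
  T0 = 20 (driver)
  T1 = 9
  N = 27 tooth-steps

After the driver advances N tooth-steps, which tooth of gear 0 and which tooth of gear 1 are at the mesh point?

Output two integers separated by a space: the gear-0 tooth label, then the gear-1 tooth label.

Answer: 7 0

Derivation:
Gear 0 (driver, T0=20): tooth at mesh = N mod T0
  27 = 1 * 20 + 7, so 27 mod 20 = 7
  gear 0 tooth = 7
Gear 1 (driven, T1=9): tooth at mesh = (-N) mod T1
  27 = 3 * 9 + 0, so 27 mod 9 = 0
  (-27) mod 9 = 0
Mesh after 27 steps: gear-0 tooth 7 meets gear-1 tooth 0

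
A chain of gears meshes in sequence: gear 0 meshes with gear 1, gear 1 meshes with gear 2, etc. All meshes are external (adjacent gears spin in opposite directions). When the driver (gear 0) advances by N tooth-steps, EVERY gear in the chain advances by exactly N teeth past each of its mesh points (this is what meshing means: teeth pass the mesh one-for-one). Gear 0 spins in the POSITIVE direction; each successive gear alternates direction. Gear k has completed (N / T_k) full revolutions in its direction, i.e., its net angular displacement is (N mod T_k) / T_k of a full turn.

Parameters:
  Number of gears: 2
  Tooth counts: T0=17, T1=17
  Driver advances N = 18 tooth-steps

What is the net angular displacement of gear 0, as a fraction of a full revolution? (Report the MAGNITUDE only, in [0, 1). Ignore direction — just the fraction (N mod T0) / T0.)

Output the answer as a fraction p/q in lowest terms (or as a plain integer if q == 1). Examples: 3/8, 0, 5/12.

Answer: 1/17

Derivation:
Chain of 2 gears, tooth counts: [17, 17]
  gear 0: T0=17, direction=positive, advance = 18 mod 17 = 1 teeth = 1/17 turn
  gear 1: T1=17, direction=negative, advance = 18 mod 17 = 1 teeth = 1/17 turn
Gear 0: 18 mod 17 = 1
Fraction = 1 / 17 = 1/17 (gcd(1,17)=1) = 1/17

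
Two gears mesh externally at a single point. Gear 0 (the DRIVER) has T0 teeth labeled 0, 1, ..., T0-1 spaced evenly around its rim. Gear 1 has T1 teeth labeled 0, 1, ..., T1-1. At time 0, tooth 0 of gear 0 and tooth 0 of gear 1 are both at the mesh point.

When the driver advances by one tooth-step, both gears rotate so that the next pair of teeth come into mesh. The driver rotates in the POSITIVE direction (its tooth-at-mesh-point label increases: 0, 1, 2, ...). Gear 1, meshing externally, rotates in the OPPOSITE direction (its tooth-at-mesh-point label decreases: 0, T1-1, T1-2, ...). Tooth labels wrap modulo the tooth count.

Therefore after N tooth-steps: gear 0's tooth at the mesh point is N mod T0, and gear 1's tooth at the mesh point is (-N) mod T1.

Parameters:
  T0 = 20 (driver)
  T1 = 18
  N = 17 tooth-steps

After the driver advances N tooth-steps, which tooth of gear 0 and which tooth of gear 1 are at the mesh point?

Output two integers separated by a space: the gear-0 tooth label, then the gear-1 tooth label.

Answer: 17 1

Derivation:
Gear 0 (driver, T0=20): tooth at mesh = N mod T0
  17 = 0 * 20 + 17, so 17 mod 20 = 17
  gear 0 tooth = 17
Gear 1 (driven, T1=18): tooth at mesh = (-N) mod T1
  17 = 0 * 18 + 17, so 17 mod 18 = 17
  (-17) mod 18 = (-17) mod 18 = 18 - 17 = 1
Mesh after 17 steps: gear-0 tooth 17 meets gear-1 tooth 1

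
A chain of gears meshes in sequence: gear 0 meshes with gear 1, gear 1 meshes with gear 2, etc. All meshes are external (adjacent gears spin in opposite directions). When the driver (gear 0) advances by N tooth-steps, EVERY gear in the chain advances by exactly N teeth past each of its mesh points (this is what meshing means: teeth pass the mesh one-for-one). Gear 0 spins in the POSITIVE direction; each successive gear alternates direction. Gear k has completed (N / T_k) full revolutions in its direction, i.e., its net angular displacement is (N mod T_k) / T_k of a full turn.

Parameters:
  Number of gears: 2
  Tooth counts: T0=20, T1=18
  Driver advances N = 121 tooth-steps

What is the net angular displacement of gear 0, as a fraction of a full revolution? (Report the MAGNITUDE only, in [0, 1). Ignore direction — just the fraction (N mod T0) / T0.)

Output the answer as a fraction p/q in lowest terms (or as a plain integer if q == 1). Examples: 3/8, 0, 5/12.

Answer: 1/20

Derivation:
Chain of 2 gears, tooth counts: [20, 18]
  gear 0: T0=20, direction=positive, advance = 121 mod 20 = 1 teeth = 1/20 turn
  gear 1: T1=18, direction=negative, advance = 121 mod 18 = 13 teeth = 13/18 turn
Gear 0: 121 mod 20 = 1
Fraction = 1 / 20 = 1/20 (gcd(1,20)=1) = 1/20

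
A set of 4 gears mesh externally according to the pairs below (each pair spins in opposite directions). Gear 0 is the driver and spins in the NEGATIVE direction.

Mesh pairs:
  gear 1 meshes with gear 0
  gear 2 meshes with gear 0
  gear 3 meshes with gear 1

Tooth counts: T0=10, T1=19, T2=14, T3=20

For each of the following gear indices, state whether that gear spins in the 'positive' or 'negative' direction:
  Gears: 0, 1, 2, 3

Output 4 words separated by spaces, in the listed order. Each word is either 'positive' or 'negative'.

Gear 0 (driver): negative (depth 0)
  gear 1: meshes with gear 0 -> depth 1 -> positive (opposite of gear 0)
  gear 2: meshes with gear 0 -> depth 1 -> positive (opposite of gear 0)
  gear 3: meshes with gear 1 -> depth 2 -> negative (opposite of gear 1)
Queried indices 0, 1, 2, 3 -> negative, positive, positive, negative

Answer: negative positive positive negative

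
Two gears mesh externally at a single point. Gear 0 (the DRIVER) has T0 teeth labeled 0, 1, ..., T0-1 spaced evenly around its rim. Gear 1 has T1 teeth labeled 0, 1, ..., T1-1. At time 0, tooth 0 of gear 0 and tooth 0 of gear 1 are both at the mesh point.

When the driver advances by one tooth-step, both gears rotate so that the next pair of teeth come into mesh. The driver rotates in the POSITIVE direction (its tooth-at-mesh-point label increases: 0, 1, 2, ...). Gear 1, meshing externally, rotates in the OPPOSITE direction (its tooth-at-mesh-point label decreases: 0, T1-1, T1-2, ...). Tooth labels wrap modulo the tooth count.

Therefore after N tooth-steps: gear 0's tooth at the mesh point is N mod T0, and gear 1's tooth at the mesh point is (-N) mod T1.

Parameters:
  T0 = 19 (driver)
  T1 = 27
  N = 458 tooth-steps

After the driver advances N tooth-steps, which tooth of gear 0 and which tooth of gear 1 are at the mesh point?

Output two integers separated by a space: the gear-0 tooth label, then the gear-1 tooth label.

Gear 0 (driver, T0=19): tooth at mesh = N mod T0
  458 = 24 * 19 + 2, so 458 mod 19 = 2
  gear 0 tooth = 2
Gear 1 (driven, T1=27): tooth at mesh = (-N) mod T1
  458 = 16 * 27 + 26, so 458 mod 27 = 26
  (-458) mod 27 = (-26) mod 27 = 27 - 26 = 1
Mesh after 458 steps: gear-0 tooth 2 meets gear-1 tooth 1

Answer: 2 1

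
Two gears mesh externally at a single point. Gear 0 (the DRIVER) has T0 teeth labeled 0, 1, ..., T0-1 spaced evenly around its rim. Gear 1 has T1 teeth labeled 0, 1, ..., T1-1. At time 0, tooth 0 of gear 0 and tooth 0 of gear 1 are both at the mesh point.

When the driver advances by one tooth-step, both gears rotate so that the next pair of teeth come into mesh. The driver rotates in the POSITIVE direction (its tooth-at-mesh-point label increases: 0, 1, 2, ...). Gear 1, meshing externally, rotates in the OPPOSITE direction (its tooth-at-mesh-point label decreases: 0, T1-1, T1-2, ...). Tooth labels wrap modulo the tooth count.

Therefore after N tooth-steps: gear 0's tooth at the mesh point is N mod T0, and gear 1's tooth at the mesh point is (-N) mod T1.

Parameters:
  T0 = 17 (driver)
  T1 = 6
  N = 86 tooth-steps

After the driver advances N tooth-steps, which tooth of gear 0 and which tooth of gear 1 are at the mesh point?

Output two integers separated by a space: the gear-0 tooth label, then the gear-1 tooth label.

Gear 0 (driver, T0=17): tooth at mesh = N mod T0
  86 = 5 * 17 + 1, so 86 mod 17 = 1
  gear 0 tooth = 1
Gear 1 (driven, T1=6): tooth at mesh = (-N) mod T1
  86 = 14 * 6 + 2, so 86 mod 6 = 2
  (-86) mod 6 = (-2) mod 6 = 6 - 2 = 4
Mesh after 86 steps: gear-0 tooth 1 meets gear-1 tooth 4

Answer: 1 4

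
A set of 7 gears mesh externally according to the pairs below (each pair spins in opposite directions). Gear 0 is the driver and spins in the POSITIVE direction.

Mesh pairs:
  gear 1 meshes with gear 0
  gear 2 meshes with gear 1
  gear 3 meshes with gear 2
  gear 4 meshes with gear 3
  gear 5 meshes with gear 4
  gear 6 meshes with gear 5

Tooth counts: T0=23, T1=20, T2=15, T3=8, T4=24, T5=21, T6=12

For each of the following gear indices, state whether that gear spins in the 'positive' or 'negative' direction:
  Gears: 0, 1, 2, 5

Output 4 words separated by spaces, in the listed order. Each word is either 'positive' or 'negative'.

Answer: positive negative positive negative

Derivation:
Gear 0 (driver): positive (depth 0)
  gear 1: meshes with gear 0 -> depth 1 -> negative (opposite of gear 0)
  gear 2: meshes with gear 1 -> depth 2 -> positive (opposite of gear 1)
  gear 3: meshes with gear 2 -> depth 3 -> negative (opposite of gear 2)
  gear 4: meshes with gear 3 -> depth 4 -> positive (opposite of gear 3)
  gear 5: meshes with gear 4 -> depth 5 -> negative (opposite of gear 4)
  gear 6: meshes with gear 5 -> depth 6 -> positive (opposite of gear 5)
Queried indices 0, 1, 2, 5 -> positive, negative, positive, negative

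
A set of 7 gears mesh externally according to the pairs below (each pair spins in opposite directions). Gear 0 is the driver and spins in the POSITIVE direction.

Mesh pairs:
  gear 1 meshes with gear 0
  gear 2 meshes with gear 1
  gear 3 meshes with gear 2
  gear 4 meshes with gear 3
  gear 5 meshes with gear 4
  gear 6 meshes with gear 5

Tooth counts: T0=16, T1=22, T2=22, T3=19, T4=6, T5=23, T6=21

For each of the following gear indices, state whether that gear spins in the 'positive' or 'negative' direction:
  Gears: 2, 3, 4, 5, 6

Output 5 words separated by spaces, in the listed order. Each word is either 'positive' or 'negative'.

Gear 0 (driver): positive (depth 0)
  gear 1: meshes with gear 0 -> depth 1 -> negative (opposite of gear 0)
  gear 2: meshes with gear 1 -> depth 2 -> positive (opposite of gear 1)
  gear 3: meshes with gear 2 -> depth 3 -> negative (opposite of gear 2)
  gear 4: meshes with gear 3 -> depth 4 -> positive (opposite of gear 3)
  gear 5: meshes with gear 4 -> depth 5 -> negative (opposite of gear 4)
  gear 6: meshes with gear 5 -> depth 6 -> positive (opposite of gear 5)
Queried indices 2, 3, 4, 5, 6 -> positive, negative, positive, negative, positive

Answer: positive negative positive negative positive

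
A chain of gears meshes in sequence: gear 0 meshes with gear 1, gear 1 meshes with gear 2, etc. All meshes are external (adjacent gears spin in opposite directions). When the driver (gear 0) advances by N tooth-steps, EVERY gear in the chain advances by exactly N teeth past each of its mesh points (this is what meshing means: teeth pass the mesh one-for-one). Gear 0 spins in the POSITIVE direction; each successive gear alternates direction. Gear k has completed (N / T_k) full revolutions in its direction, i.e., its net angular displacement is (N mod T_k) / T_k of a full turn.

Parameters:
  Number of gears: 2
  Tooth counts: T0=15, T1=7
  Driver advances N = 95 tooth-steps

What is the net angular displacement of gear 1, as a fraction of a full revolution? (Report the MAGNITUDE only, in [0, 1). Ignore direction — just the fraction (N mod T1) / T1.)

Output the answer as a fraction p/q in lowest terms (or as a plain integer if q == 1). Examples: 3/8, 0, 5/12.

Answer: 4/7

Derivation:
Chain of 2 gears, tooth counts: [15, 7]
  gear 0: T0=15, direction=positive, advance = 95 mod 15 = 5 teeth = 5/15 turn
  gear 1: T1=7, direction=negative, advance = 95 mod 7 = 4 teeth = 4/7 turn
Gear 1: 95 mod 7 = 4
Fraction = 4 / 7 = 4/7 (gcd(4,7)=1) = 4/7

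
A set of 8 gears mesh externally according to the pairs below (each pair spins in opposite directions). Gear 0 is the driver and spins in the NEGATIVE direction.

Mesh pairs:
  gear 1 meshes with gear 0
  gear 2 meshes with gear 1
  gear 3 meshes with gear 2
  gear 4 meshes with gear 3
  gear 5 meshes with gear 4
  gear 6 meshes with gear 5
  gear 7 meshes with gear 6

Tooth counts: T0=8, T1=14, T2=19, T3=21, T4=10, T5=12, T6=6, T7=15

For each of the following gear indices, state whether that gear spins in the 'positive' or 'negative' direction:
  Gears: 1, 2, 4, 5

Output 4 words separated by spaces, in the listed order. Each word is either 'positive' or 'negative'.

Answer: positive negative negative positive

Derivation:
Gear 0 (driver): negative (depth 0)
  gear 1: meshes with gear 0 -> depth 1 -> positive (opposite of gear 0)
  gear 2: meshes with gear 1 -> depth 2 -> negative (opposite of gear 1)
  gear 3: meshes with gear 2 -> depth 3 -> positive (opposite of gear 2)
  gear 4: meshes with gear 3 -> depth 4 -> negative (opposite of gear 3)
  gear 5: meshes with gear 4 -> depth 5 -> positive (opposite of gear 4)
  gear 6: meshes with gear 5 -> depth 6 -> negative (opposite of gear 5)
  gear 7: meshes with gear 6 -> depth 7 -> positive (opposite of gear 6)
Queried indices 1, 2, 4, 5 -> positive, negative, negative, positive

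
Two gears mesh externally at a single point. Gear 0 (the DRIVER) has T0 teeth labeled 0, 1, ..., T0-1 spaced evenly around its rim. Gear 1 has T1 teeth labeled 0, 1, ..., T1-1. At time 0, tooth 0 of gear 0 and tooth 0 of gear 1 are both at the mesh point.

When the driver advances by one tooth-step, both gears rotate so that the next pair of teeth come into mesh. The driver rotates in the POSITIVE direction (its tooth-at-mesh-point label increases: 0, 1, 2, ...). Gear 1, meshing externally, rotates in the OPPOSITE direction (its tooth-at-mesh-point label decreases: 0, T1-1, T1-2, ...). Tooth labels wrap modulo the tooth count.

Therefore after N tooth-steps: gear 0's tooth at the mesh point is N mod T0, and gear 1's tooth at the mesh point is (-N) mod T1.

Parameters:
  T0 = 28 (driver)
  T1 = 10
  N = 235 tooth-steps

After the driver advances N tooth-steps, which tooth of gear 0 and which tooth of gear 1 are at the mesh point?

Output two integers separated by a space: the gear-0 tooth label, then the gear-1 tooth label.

Answer: 11 5

Derivation:
Gear 0 (driver, T0=28): tooth at mesh = N mod T0
  235 = 8 * 28 + 11, so 235 mod 28 = 11
  gear 0 tooth = 11
Gear 1 (driven, T1=10): tooth at mesh = (-N) mod T1
  235 = 23 * 10 + 5, so 235 mod 10 = 5
  (-235) mod 10 = (-5) mod 10 = 10 - 5 = 5
Mesh after 235 steps: gear-0 tooth 11 meets gear-1 tooth 5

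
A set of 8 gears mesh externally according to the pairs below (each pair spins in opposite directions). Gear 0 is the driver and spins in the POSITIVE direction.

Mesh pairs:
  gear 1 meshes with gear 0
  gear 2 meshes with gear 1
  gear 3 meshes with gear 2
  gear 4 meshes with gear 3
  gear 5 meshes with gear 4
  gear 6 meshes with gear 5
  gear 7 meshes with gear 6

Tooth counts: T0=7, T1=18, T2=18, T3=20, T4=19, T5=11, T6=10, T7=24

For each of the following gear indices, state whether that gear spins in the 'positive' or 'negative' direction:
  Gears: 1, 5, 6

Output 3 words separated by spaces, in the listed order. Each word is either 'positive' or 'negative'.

Answer: negative negative positive

Derivation:
Gear 0 (driver): positive (depth 0)
  gear 1: meshes with gear 0 -> depth 1 -> negative (opposite of gear 0)
  gear 2: meshes with gear 1 -> depth 2 -> positive (opposite of gear 1)
  gear 3: meshes with gear 2 -> depth 3 -> negative (opposite of gear 2)
  gear 4: meshes with gear 3 -> depth 4 -> positive (opposite of gear 3)
  gear 5: meshes with gear 4 -> depth 5 -> negative (opposite of gear 4)
  gear 6: meshes with gear 5 -> depth 6 -> positive (opposite of gear 5)
  gear 7: meshes with gear 6 -> depth 7 -> negative (opposite of gear 6)
Queried indices 1, 5, 6 -> negative, negative, positive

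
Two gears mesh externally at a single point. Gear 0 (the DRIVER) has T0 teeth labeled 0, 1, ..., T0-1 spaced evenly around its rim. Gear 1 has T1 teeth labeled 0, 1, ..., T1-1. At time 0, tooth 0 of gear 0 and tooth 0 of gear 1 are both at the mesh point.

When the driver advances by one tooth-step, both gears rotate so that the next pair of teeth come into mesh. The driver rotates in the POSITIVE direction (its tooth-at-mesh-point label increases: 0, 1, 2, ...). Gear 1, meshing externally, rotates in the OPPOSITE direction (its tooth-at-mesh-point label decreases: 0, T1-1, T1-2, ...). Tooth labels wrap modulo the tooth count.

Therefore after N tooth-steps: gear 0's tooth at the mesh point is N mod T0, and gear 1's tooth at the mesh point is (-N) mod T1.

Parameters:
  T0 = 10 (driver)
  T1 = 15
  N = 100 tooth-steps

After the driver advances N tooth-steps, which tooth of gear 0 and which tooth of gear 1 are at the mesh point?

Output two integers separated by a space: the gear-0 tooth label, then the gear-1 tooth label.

Gear 0 (driver, T0=10): tooth at mesh = N mod T0
  100 = 10 * 10 + 0, so 100 mod 10 = 0
  gear 0 tooth = 0
Gear 1 (driven, T1=15): tooth at mesh = (-N) mod T1
  100 = 6 * 15 + 10, so 100 mod 15 = 10
  (-100) mod 15 = (-10) mod 15 = 15 - 10 = 5
Mesh after 100 steps: gear-0 tooth 0 meets gear-1 tooth 5

Answer: 0 5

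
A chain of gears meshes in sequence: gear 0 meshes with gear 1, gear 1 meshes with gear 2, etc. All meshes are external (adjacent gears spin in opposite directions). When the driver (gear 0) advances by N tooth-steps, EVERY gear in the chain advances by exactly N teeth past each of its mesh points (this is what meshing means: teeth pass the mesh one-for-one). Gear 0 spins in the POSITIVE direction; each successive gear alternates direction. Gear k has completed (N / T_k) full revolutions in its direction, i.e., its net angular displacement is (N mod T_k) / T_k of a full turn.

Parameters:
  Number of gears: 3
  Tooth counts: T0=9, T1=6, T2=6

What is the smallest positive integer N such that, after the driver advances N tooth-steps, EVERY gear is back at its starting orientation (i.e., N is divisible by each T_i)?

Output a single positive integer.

Gear k returns to start when N is a multiple of T_k.
All gears at start simultaneously when N is a common multiple of [9, 6, 6]; the smallest such N is lcm(9, 6, 6).
Start: lcm = T0 = 9
Fold in T1=6: gcd(9, 6) = 3; lcm(9, 6) = 9 * 6 / 3 = 54 / 3 = 18
Fold in T2=6: gcd(18, 6) = 6; lcm(18, 6) = 18 * 6 / 6 = 108 / 6 = 18
Full cycle length = 18

Answer: 18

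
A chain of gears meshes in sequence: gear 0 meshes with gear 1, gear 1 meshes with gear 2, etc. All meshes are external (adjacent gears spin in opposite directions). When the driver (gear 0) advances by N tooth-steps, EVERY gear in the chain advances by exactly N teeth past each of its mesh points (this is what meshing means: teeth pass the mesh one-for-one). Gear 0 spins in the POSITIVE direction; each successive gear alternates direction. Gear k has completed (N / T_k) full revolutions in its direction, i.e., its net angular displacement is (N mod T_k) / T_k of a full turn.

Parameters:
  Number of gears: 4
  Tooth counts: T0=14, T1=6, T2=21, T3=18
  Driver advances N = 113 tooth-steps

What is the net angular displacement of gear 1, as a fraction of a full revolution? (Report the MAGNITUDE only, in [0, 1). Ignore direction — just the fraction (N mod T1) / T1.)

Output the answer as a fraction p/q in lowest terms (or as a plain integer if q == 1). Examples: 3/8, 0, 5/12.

Chain of 4 gears, tooth counts: [14, 6, 21, 18]
  gear 0: T0=14, direction=positive, advance = 113 mod 14 = 1 teeth = 1/14 turn
  gear 1: T1=6, direction=negative, advance = 113 mod 6 = 5 teeth = 5/6 turn
  gear 2: T2=21, direction=positive, advance = 113 mod 21 = 8 teeth = 8/21 turn
  gear 3: T3=18, direction=negative, advance = 113 mod 18 = 5 teeth = 5/18 turn
Gear 1: 113 mod 6 = 5
Fraction = 5 / 6 = 5/6 (gcd(5,6)=1) = 5/6

Answer: 5/6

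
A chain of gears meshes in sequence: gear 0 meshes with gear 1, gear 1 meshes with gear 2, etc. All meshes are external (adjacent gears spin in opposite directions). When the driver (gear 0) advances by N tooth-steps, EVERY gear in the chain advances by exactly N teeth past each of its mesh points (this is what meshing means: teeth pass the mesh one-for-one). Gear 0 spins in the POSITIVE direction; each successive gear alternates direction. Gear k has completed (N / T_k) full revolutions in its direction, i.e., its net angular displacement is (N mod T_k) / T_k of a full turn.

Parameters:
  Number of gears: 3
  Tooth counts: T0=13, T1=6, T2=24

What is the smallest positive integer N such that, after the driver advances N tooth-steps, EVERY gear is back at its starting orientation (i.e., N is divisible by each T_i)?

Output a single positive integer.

Answer: 312

Derivation:
Gear k returns to start when N is a multiple of T_k.
All gears at start simultaneously when N is a common multiple of [13, 6, 24]; the smallest such N is lcm(13, 6, 24).
Start: lcm = T0 = 13
Fold in T1=6: gcd(13, 6) = 1; lcm(13, 6) = 13 * 6 / 1 = 78 / 1 = 78
Fold in T2=24: gcd(78, 24) = 6; lcm(78, 24) = 78 * 24 / 6 = 1872 / 6 = 312
Full cycle length = 312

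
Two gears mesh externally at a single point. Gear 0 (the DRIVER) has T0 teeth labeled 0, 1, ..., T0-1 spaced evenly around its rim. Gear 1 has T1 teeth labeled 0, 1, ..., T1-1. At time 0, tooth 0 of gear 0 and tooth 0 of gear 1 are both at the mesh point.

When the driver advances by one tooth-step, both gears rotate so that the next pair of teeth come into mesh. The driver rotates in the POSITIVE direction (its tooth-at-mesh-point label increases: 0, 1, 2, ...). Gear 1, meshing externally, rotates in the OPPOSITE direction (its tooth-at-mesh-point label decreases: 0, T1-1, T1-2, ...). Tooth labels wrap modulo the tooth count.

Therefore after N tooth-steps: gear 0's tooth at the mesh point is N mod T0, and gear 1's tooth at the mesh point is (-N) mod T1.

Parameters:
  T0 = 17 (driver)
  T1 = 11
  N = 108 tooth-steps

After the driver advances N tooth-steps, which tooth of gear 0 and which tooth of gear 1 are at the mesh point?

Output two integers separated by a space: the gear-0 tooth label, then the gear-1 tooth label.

Answer: 6 2

Derivation:
Gear 0 (driver, T0=17): tooth at mesh = N mod T0
  108 = 6 * 17 + 6, so 108 mod 17 = 6
  gear 0 tooth = 6
Gear 1 (driven, T1=11): tooth at mesh = (-N) mod T1
  108 = 9 * 11 + 9, so 108 mod 11 = 9
  (-108) mod 11 = (-9) mod 11 = 11 - 9 = 2
Mesh after 108 steps: gear-0 tooth 6 meets gear-1 tooth 2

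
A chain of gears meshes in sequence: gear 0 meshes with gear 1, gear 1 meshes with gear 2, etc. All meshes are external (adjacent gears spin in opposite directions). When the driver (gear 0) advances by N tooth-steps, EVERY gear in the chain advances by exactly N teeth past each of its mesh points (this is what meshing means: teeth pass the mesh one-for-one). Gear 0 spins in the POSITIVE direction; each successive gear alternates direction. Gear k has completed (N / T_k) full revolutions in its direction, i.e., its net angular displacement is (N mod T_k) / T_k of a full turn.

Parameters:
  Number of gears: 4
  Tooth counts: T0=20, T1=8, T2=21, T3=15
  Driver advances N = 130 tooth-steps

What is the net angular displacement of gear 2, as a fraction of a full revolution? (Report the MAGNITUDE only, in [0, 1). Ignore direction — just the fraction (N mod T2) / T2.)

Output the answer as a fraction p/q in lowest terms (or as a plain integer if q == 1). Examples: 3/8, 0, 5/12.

Answer: 4/21

Derivation:
Chain of 4 gears, tooth counts: [20, 8, 21, 15]
  gear 0: T0=20, direction=positive, advance = 130 mod 20 = 10 teeth = 10/20 turn
  gear 1: T1=8, direction=negative, advance = 130 mod 8 = 2 teeth = 2/8 turn
  gear 2: T2=21, direction=positive, advance = 130 mod 21 = 4 teeth = 4/21 turn
  gear 3: T3=15, direction=negative, advance = 130 mod 15 = 10 teeth = 10/15 turn
Gear 2: 130 mod 21 = 4
Fraction = 4 / 21 = 4/21 (gcd(4,21)=1) = 4/21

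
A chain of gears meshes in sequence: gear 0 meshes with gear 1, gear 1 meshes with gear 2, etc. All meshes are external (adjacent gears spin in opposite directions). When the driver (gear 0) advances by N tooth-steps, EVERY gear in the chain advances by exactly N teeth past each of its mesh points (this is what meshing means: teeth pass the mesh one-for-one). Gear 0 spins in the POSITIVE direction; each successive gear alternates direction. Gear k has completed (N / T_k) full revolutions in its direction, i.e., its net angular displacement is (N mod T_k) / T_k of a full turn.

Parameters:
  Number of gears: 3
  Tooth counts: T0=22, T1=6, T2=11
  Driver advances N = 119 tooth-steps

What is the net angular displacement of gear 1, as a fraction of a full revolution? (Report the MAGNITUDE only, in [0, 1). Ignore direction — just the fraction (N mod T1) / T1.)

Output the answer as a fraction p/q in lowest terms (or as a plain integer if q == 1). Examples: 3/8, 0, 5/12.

Chain of 3 gears, tooth counts: [22, 6, 11]
  gear 0: T0=22, direction=positive, advance = 119 mod 22 = 9 teeth = 9/22 turn
  gear 1: T1=6, direction=negative, advance = 119 mod 6 = 5 teeth = 5/6 turn
  gear 2: T2=11, direction=positive, advance = 119 mod 11 = 9 teeth = 9/11 turn
Gear 1: 119 mod 6 = 5
Fraction = 5 / 6 = 5/6 (gcd(5,6)=1) = 5/6

Answer: 5/6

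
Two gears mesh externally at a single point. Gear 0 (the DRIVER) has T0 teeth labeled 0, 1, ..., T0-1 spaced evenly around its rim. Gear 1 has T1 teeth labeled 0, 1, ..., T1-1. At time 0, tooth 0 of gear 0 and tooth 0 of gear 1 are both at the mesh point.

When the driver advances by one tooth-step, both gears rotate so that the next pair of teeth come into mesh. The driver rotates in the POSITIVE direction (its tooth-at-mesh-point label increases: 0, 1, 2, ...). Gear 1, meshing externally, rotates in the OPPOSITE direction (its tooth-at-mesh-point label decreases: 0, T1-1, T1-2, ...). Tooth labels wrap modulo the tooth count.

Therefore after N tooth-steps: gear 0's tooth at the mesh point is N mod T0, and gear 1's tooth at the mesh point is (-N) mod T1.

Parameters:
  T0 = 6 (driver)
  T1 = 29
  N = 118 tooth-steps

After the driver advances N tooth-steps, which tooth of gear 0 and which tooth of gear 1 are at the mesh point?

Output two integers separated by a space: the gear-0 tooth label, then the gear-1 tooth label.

Gear 0 (driver, T0=6): tooth at mesh = N mod T0
  118 = 19 * 6 + 4, so 118 mod 6 = 4
  gear 0 tooth = 4
Gear 1 (driven, T1=29): tooth at mesh = (-N) mod T1
  118 = 4 * 29 + 2, so 118 mod 29 = 2
  (-118) mod 29 = (-2) mod 29 = 29 - 2 = 27
Mesh after 118 steps: gear-0 tooth 4 meets gear-1 tooth 27

Answer: 4 27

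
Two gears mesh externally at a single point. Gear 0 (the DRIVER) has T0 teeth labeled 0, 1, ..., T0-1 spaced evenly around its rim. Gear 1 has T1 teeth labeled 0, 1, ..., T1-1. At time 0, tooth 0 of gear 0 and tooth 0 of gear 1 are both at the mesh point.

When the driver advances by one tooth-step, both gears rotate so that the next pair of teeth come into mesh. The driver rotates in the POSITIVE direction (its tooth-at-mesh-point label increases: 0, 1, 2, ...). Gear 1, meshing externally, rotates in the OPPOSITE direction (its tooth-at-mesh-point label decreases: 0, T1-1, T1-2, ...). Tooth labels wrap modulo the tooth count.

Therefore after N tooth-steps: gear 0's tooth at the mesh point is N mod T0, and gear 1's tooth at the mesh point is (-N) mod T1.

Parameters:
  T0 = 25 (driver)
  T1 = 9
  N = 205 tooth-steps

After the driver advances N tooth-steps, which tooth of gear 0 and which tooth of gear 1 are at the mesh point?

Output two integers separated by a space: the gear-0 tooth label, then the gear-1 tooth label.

Gear 0 (driver, T0=25): tooth at mesh = N mod T0
  205 = 8 * 25 + 5, so 205 mod 25 = 5
  gear 0 tooth = 5
Gear 1 (driven, T1=9): tooth at mesh = (-N) mod T1
  205 = 22 * 9 + 7, so 205 mod 9 = 7
  (-205) mod 9 = (-7) mod 9 = 9 - 7 = 2
Mesh after 205 steps: gear-0 tooth 5 meets gear-1 tooth 2

Answer: 5 2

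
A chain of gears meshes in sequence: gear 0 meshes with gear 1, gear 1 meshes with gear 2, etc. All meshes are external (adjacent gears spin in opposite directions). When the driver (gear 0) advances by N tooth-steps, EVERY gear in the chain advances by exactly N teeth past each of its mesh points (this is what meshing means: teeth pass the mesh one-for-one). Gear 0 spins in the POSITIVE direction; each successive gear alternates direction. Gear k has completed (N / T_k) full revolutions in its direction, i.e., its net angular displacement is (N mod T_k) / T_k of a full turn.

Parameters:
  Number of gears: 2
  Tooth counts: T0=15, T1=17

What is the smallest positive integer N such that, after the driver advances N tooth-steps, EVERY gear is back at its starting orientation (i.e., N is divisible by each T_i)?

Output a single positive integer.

Gear k returns to start when N is a multiple of T_k.
All gears at start simultaneously when N is a common multiple of [15, 17]; the smallest such N is lcm(15, 17).
Start: lcm = T0 = 15
Fold in T1=17: gcd(15, 17) = 1; lcm(15, 17) = 15 * 17 / 1 = 255 / 1 = 255
Full cycle length = 255

Answer: 255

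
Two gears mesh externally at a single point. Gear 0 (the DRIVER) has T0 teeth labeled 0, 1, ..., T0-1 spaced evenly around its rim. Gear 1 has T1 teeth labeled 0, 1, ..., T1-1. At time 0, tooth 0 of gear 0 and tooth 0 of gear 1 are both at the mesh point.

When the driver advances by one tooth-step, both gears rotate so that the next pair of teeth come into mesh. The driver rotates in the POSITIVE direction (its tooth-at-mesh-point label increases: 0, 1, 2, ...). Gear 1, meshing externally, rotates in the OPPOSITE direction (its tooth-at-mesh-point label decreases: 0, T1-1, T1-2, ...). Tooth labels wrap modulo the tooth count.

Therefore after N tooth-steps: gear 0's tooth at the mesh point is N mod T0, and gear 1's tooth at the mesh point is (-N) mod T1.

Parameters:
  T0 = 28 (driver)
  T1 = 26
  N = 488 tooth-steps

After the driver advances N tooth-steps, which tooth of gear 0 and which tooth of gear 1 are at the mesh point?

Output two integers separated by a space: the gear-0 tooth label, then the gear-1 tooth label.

Answer: 12 6

Derivation:
Gear 0 (driver, T0=28): tooth at mesh = N mod T0
  488 = 17 * 28 + 12, so 488 mod 28 = 12
  gear 0 tooth = 12
Gear 1 (driven, T1=26): tooth at mesh = (-N) mod T1
  488 = 18 * 26 + 20, so 488 mod 26 = 20
  (-488) mod 26 = (-20) mod 26 = 26 - 20 = 6
Mesh after 488 steps: gear-0 tooth 12 meets gear-1 tooth 6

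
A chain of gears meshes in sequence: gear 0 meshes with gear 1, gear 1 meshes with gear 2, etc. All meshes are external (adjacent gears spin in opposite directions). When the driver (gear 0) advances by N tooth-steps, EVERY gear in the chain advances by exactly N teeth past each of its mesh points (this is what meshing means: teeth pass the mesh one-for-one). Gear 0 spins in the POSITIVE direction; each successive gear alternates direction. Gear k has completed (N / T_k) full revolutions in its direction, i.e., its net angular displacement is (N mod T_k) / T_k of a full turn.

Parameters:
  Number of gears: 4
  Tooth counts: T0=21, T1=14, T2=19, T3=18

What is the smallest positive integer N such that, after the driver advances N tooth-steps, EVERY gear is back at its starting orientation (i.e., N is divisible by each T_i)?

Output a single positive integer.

Gear k returns to start when N is a multiple of T_k.
All gears at start simultaneously when N is a common multiple of [21, 14, 19, 18]; the smallest such N is lcm(21, 14, 19, 18).
Start: lcm = T0 = 21
Fold in T1=14: gcd(21, 14) = 7; lcm(21, 14) = 21 * 14 / 7 = 294 / 7 = 42
Fold in T2=19: gcd(42, 19) = 1; lcm(42, 19) = 42 * 19 / 1 = 798 / 1 = 798
Fold in T3=18: gcd(798, 18) = 6; lcm(798, 18) = 798 * 18 / 6 = 14364 / 6 = 2394
Full cycle length = 2394

Answer: 2394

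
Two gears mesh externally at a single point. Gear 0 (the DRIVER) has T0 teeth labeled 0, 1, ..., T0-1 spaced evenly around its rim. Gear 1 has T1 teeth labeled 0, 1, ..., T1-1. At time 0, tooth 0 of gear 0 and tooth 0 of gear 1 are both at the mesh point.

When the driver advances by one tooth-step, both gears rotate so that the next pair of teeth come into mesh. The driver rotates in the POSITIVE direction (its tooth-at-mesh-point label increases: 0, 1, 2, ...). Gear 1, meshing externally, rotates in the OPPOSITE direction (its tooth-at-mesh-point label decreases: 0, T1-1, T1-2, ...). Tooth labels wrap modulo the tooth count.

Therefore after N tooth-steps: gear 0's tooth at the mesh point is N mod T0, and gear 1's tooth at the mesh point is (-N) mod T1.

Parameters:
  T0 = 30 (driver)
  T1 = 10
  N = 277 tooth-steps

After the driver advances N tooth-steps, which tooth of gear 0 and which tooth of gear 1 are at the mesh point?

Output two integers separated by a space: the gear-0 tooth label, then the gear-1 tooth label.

Answer: 7 3

Derivation:
Gear 0 (driver, T0=30): tooth at mesh = N mod T0
  277 = 9 * 30 + 7, so 277 mod 30 = 7
  gear 0 tooth = 7
Gear 1 (driven, T1=10): tooth at mesh = (-N) mod T1
  277 = 27 * 10 + 7, so 277 mod 10 = 7
  (-277) mod 10 = (-7) mod 10 = 10 - 7 = 3
Mesh after 277 steps: gear-0 tooth 7 meets gear-1 tooth 3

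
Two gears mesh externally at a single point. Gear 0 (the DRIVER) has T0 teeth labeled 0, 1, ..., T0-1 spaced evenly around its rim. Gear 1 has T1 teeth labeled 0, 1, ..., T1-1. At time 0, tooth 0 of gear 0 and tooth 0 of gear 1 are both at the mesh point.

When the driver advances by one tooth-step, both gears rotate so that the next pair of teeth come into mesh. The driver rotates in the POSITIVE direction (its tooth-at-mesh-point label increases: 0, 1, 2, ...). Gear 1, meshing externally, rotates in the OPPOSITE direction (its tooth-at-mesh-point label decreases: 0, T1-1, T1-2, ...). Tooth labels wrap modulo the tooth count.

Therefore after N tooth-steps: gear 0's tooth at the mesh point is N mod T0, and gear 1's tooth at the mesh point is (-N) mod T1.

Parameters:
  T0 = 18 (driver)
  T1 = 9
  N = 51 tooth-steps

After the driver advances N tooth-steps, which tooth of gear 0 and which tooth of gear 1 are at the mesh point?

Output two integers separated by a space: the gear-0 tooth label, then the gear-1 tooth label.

Gear 0 (driver, T0=18): tooth at mesh = N mod T0
  51 = 2 * 18 + 15, so 51 mod 18 = 15
  gear 0 tooth = 15
Gear 1 (driven, T1=9): tooth at mesh = (-N) mod T1
  51 = 5 * 9 + 6, so 51 mod 9 = 6
  (-51) mod 9 = (-6) mod 9 = 9 - 6 = 3
Mesh after 51 steps: gear-0 tooth 15 meets gear-1 tooth 3

Answer: 15 3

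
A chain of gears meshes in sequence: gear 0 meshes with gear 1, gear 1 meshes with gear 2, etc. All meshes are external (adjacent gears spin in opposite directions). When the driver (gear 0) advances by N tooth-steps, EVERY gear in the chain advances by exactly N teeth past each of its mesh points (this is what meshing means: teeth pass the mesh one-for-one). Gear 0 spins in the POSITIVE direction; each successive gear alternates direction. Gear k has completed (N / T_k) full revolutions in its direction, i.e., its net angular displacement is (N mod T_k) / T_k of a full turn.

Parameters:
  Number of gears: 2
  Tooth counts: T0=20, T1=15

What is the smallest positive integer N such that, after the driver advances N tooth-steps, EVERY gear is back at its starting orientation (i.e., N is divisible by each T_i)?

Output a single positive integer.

Gear k returns to start when N is a multiple of T_k.
All gears at start simultaneously when N is a common multiple of [20, 15]; the smallest such N is lcm(20, 15).
Start: lcm = T0 = 20
Fold in T1=15: gcd(20, 15) = 5; lcm(20, 15) = 20 * 15 / 5 = 300 / 5 = 60
Full cycle length = 60

Answer: 60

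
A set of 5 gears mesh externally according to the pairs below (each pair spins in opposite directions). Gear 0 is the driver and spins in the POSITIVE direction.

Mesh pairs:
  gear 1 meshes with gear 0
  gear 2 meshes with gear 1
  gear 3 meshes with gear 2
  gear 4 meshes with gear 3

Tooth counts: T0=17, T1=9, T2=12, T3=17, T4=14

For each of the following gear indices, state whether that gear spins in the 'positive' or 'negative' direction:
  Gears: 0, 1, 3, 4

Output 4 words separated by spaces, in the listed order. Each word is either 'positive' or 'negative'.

Answer: positive negative negative positive

Derivation:
Gear 0 (driver): positive (depth 0)
  gear 1: meshes with gear 0 -> depth 1 -> negative (opposite of gear 0)
  gear 2: meshes with gear 1 -> depth 2 -> positive (opposite of gear 1)
  gear 3: meshes with gear 2 -> depth 3 -> negative (opposite of gear 2)
  gear 4: meshes with gear 3 -> depth 4 -> positive (opposite of gear 3)
Queried indices 0, 1, 3, 4 -> positive, negative, negative, positive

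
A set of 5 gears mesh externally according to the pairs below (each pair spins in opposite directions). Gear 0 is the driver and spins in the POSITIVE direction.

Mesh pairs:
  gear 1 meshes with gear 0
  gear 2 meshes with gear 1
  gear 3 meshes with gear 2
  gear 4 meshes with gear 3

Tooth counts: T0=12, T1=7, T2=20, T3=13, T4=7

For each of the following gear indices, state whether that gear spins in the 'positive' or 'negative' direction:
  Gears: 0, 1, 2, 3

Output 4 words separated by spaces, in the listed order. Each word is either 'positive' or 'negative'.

Answer: positive negative positive negative

Derivation:
Gear 0 (driver): positive (depth 0)
  gear 1: meshes with gear 0 -> depth 1 -> negative (opposite of gear 0)
  gear 2: meshes with gear 1 -> depth 2 -> positive (opposite of gear 1)
  gear 3: meshes with gear 2 -> depth 3 -> negative (opposite of gear 2)
  gear 4: meshes with gear 3 -> depth 4 -> positive (opposite of gear 3)
Queried indices 0, 1, 2, 3 -> positive, negative, positive, negative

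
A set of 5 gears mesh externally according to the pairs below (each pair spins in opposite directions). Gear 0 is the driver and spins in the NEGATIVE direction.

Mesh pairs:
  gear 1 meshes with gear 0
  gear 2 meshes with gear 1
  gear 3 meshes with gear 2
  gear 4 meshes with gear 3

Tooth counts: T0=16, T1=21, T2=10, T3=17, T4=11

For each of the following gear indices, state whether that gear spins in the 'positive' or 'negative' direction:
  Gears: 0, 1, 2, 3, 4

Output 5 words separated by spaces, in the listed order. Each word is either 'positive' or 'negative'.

Gear 0 (driver): negative (depth 0)
  gear 1: meshes with gear 0 -> depth 1 -> positive (opposite of gear 0)
  gear 2: meshes with gear 1 -> depth 2 -> negative (opposite of gear 1)
  gear 3: meshes with gear 2 -> depth 3 -> positive (opposite of gear 2)
  gear 4: meshes with gear 3 -> depth 4 -> negative (opposite of gear 3)
Queried indices 0, 1, 2, 3, 4 -> negative, positive, negative, positive, negative

Answer: negative positive negative positive negative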